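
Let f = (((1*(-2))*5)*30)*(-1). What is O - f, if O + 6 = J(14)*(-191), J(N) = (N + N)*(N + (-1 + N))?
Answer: -144702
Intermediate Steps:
J(N) = 2*N*(-1 + 2*N) (J(N) = (2*N)*(-1 + 2*N) = 2*N*(-1 + 2*N))
f = 300 (f = (-2*5*30)*(-1) = -10*30*(-1) = -300*(-1) = 300)
O = -144402 (O = -6 + (2*14*(-1 + 2*14))*(-191) = -6 + (2*14*(-1 + 28))*(-191) = -6 + (2*14*27)*(-191) = -6 + 756*(-191) = -6 - 144396 = -144402)
O - f = -144402 - 1*300 = -144402 - 300 = -144702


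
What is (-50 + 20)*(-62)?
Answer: 1860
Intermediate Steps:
(-50 + 20)*(-62) = -30*(-62) = 1860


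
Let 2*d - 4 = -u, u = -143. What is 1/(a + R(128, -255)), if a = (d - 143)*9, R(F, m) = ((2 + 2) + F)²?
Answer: 2/33597 ≈ 5.9529e-5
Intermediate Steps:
d = 147/2 (d = 2 + (-1*(-143))/2 = 2 + (½)*143 = 2 + 143/2 = 147/2 ≈ 73.500)
R(F, m) = (4 + F)²
a = -1251/2 (a = (147/2 - 143)*9 = -139/2*9 = -1251/2 ≈ -625.50)
1/(a + R(128, -255)) = 1/(-1251/2 + (4 + 128)²) = 1/(-1251/2 + 132²) = 1/(-1251/2 + 17424) = 1/(33597/2) = 2/33597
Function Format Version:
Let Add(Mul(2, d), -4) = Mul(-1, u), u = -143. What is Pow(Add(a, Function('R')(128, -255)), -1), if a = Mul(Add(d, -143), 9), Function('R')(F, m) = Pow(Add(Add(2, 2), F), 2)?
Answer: Rational(2, 33597) ≈ 5.9529e-5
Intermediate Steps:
d = Rational(147, 2) (d = Add(2, Mul(Rational(1, 2), Mul(-1, -143))) = Add(2, Mul(Rational(1, 2), 143)) = Add(2, Rational(143, 2)) = Rational(147, 2) ≈ 73.500)
Function('R')(F, m) = Pow(Add(4, F), 2)
a = Rational(-1251, 2) (a = Mul(Add(Rational(147, 2), -143), 9) = Mul(Rational(-139, 2), 9) = Rational(-1251, 2) ≈ -625.50)
Pow(Add(a, Function('R')(128, -255)), -1) = Pow(Add(Rational(-1251, 2), Pow(Add(4, 128), 2)), -1) = Pow(Add(Rational(-1251, 2), Pow(132, 2)), -1) = Pow(Add(Rational(-1251, 2), 17424), -1) = Pow(Rational(33597, 2), -1) = Rational(2, 33597)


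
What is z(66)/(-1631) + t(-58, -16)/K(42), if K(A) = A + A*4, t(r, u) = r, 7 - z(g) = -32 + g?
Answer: -6352/24465 ≈ -0.25964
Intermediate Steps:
z(g) = 39 - g (z(g) = 7 - (-32 + g) = 7 + (32 - g) = 39 - g)
K(A) = 5*A (K(A) = A + 4*A = 5*A)
z(66)/(-1631) + t(-58, -16)/K(42) = (39 - 1*66)/(-1631) - 58/(5*42) = (39 - 66)*(-1/1631) - 58/210 = -27*(-1/1631) - 58*1/210 = 27/1631 - 29/105 = -6352/24465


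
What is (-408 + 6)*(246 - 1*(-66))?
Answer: -125424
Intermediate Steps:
(-408 + 6)*(246 - 1*(-66)) = -402*(246 + 66) = -402*312 = -125424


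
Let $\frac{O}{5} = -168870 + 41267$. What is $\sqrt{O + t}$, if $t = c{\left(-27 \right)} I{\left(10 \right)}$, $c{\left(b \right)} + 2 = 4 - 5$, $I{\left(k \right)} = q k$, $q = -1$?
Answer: $i \sqrt{637985} \approx 798.74 i$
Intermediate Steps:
$I{\left(k \right)} = - k$
$c{\left(b \right)} = -3$ ($c{\left(b \right)} = -2 + \left(4 - 5\right) = -2 - 1 = -3$)
$t = 30$ ($t = - 3 \left(\left(-1\right) 10\right) = \left(-3\right) \left(-10\right) = 30$)
$O = -638015$ ($O = 5 \left(-168870 + 41267\right) = 5 \left(-127603\right) = -638015$)
$\sqrt{O + t} = \sqrt{-638015 + 30} = \sqrt{-637985} = i \sqrt{637985}$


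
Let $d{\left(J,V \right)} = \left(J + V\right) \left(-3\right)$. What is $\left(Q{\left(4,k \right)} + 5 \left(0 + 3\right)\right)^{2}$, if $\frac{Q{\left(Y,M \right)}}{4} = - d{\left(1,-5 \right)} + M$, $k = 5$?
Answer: $169$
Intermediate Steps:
$d{\left(J,V \right)} = - 3 J - 3 V$
$Q{\left(Y,M \right)} = -48 + 4 M$ ($Q{\left(Y,M \right)} = 4 \left(- (\left(-3\right) 1 - -15) + M\right) = 4 \left(- (-3 + 15) + M\right) = 4 \left(\left(-1\right) 12 + M\right) = 4 \left(-12 + M\right) = -48 + 4 M$)
$\left(Q{\left(4,k \right)} + 5 \left(0 + 3\right)\right)^{2} = \left(\left(-48 + 4 \cdot 5\right) + 5 \left(0 + 3\right)\right)^{2} = \left(\left(-48 + 20\right) + 5 \cdot 3\right)^{2} = \left(-28 + 15\right)^{2} = \left(-13\right)^{2} = 169$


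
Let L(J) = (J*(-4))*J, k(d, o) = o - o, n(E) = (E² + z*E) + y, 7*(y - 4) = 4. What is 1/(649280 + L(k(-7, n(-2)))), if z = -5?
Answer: 1/649280 ≈ 1.5402e-6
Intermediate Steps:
y = 32/7 (y = 4 + (⅐)*4 = 4 + 4/7 = 32/7 ≈ 4.5714)
n(E) = 32/7 + E² - 5*E (n(E) = (E² - 5*E) + 32/7 = 32/7 + E² - 5*E)
k(d, o) = 0
L(J) = -4*J² (L(J) = (-4*J)*J = -4*J²)
1/(649280 + L(k(-7, n(-2)))) = 1/(649280 - 4*0²) = 1/(649280 - 4*0) = 1/(649280 + 0) = 1/649280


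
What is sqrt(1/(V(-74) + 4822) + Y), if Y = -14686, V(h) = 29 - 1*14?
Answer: 3*I*sqrt(38178000833)/4837 ≈ 121.19*I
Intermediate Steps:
V(h) = 15 (V(h) = 29 - 14 = 15)
sqrt(1/(V(-74) + 4822) + Y) = sqrt(1/(15 + 4822) - 14686) = sqrt(1/4837 - 14686) = sqrt(-71036181/4837) = 3*I*sqrt(38178000833)/4837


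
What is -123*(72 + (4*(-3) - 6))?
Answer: -6642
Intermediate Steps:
-123*(72 + (4*(-3) - 6)) = -123*(72 + (-12 - 6)) = -123*(72 - 18) = -123*54 = -6642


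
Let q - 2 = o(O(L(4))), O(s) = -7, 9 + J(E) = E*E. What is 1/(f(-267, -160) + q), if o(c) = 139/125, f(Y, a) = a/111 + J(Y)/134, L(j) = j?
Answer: 929625/496057993 ≈ 0.0018740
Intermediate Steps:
J(E) = -9 + E² (J(E) = -9 + E*E = -9 + E²)
f(Y, a) = -9/134 + a/111 + Y²/134 (f(Y, a) = a/111 + (-9 + Y²)/134 = a*(1/111) + (-9 + Y²)*(1/134) = a/111 + (-9/134 + Y²/134) = -9/134 + a/111 + Y²/134)
o(c) = 139/125 (o(c) = 139*(1/125) = 139/125)
q = 389/125 (q = 2 + 139/125 = 389/125 ≈ 3.1120)
1/(f(-267, -160) + q) = 1/((-9/134 + (1/111)*(-160) + (1/134)*(-267)²) + 389/125) = 1/((-9/134 - 160/111 + (1/134)*71289) + 389/125) = 1/((-9/134 - 160/111 + 71289/134) + 389/125) = 1/(3945320/7437 + 389/125) = 1/(496057993/929625) = 929625/496057993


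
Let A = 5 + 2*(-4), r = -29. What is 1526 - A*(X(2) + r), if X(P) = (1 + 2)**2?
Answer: 1466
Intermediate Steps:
X(P) = 9 (X(P) = 3**2 = 9)
A = -3 (A = 5 - 8 = -3)
1526 - A*(X(2) + r) = 1526 - (-3)*(9 - 29) = 1526 - (-3)*(-20) = 1526 - 1*60 = 1526 - 60 = 1466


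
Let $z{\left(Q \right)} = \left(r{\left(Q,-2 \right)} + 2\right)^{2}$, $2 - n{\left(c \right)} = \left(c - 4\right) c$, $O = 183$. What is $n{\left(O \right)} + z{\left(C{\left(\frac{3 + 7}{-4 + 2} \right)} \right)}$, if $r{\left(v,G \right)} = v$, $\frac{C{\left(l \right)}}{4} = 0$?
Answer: $-32751$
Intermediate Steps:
$C{\left(l \right)} = 0$ ($C{\left(l \right)} = 4 \cdot 0 = 0$)
$n{\left(c \right)} = 2 - c \left(-4 + c\right)$ ($n{\left(c \right)} = 2 - \left(c - 4\right) c = 2 - \left(-4 + c\right) c = 2 - c \left(-4 + c\right)$)
$z{\left(Q \right)} = \left(2 + Q\right)^{2}$ ($z{\left(Q \right)} = \left(Q + 2\right)^{2} = \left(2 + Q\right)^{2}$)
$n{\left(O \right)} + z{\left(C{\left(\frac{3 + 7}{-4 + 2} \right)} \right)} = \left(2 - 183^{2} + 4 \cdot 183\right) + \left(2 + 0\right)^{2} = \left(2 - 33489 + 732\right) + 2^{2} = \left(2 - 33489 + 732\right) + 4 = -32755 + 4 = -32751$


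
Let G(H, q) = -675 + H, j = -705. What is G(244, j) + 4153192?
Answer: 4152761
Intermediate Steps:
G(244, j) + 4153192 = (-675 + 244) + 4153192 = -431 + 4153192 = 4152761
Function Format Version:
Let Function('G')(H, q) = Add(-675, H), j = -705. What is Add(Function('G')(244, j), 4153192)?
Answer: 4152761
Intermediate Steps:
Add(Function('G')(244, j), 4153192) = Add(Add(-675, 244), 4153192) = Add(-431, 4153192) = 4152761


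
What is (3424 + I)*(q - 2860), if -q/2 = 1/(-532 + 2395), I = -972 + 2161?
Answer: -24578903566/1863 ≈ -1.3193e+7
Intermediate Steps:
I = 1189
q = -2/1863 (q = -2/(-532 + 2395) = -2/1863 ≈ -0.0010735)
(3424 + I)*(q - 2860) = (3424 + 1189)*(-2/1863 - 2860) = 4613*(-5328182/1863) = -24578903566/1863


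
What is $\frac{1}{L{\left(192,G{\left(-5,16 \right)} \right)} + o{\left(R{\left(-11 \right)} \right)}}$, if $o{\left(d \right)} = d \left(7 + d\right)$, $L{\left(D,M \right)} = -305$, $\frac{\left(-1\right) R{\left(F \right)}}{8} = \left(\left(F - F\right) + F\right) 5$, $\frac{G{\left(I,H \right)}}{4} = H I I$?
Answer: $\frac{1}{196375} \approx 5.0923 \cdot 10^{-6}$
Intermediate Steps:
$G{\left(I,H \right)} = 4 H I^{2}$ ($G{\left(I,H \right)} = 4 H I I = 4 H I^{2}$)
$R{\left(F \right)} = - 40 F$ ($R{\left(F \right)} = - 8 \left(\left(F - F\right) + F\right) 5 = - 8 \left(0 + F\right) 5 = - 8 F 5 = - 8 \cdot 5 F = - 40 F$)
$\frac{1}{L{\left(192,G{\left(-5,16 \right)} \right)} + o{\left(R{\left(-11 \right)} \right)}} = \frac{1}{-305 + \left(-40\right) \left(-11\right) \left(7 - -440\right)} = \frac{1}{-305 + 440 \left(7 + 440\right)} = \frac{1}{-305 + 440 \cdot 447} = \frac{1}{-305 + 196680} = \frac{1}{196375}$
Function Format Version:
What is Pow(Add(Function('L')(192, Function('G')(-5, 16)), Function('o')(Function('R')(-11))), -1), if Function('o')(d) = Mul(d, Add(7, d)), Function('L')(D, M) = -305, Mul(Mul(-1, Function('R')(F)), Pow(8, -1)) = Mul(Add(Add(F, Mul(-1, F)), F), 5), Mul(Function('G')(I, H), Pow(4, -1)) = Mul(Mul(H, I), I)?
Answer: Rational(1, 196375) ≈ 5.0923e-6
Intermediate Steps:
Function('G')(I, H) = Mul(4, H, Pow(I, 2)) (Function('G')(I, H) = Mul(4, Mul(Mul(H, I), I)) = Mul(4, Mul(H, Pow(I, 2))) = Mul(4, H, Pow(I, 2)))
Function('R')(F) = Mul(-40, F) (Function('R')(F) = Mul(-8, Mul(Add(Add(F, Mul(-1, F)), F), 5)) = Mul(-8, Mul(Add(0, F), 5)) = Mul(-8, Mul(F, 5)) = Mul(-8, Mul(5, F)) = Mul(-40, F))
Pow(Add(Function('L')(192, Function('G')(-5, 16)), Function('o')(Function('R')(-11))), -1) = Pow(Add(-305, Mul(Mul(-40, -11), Add(7, Mul(-40, -11)))), -1) = Pow(Add(-305, Mul(440, Add(7, 440))), -1) = Pow(Add(-305, Mul(440, 447)), -1) = Pow(Add(-305, 196680), -1) = Pow(196375, -1) = Rational(1, 196375)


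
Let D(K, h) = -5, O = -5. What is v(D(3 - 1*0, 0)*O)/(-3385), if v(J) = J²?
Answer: -125/677 ≈ -0.18464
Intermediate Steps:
v(D(3 - 1*0, 0)*O)/(-3385) = (-5*(-5))²/(-3385) = 25²*(-1/3385) = 625*(-1/3385) = -125/677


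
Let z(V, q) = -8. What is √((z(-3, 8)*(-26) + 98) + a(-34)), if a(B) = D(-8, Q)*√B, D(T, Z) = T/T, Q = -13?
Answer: √(306 + I*√34) ≈ 17.494 + 0.1667*I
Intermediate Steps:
D(T, Z) = 1
a(B) = √B (a(B) = 1*√B = √B)
√((z(-3, 8)*(-26) + 98) + a(-34)) = √((-8*(-26) + 98) + √(-34)) = √((208 + 98) + I*√34) = √(306 + I*√34)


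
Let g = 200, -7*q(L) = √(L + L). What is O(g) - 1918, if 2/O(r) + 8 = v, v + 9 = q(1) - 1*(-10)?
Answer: -4601968/2399 + 14*√2/2399 ≈ -1918.3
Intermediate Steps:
q(L) = -√2*√L/7 (q(L) = -√(L + L)/7 = -√2*√L/7)
v = 1 - √2/7 (v = -9 + (-√2*√1/7 - 1*(-10)) = -9 + (-⅐*√2*1 + 10) = -9 + (-√2/7 + 10) = -9 + (10 - √2/7) = 1 - √2/7 ≈ 0.79797)
O(r) = 2/(-7 - √2/7) (O(r) = 2/(-8 + (1 - √2/7)) = 2/(-7 - √2/7))
O(g) - 1918 = (-686/2399 + 14*√2/2399) - 1918 = -4601968/2399 + 14*√2/2399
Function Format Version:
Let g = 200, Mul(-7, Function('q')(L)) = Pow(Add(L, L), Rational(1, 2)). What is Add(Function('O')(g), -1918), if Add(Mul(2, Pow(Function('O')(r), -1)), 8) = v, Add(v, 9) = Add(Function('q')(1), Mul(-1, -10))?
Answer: Add(Rational(-4601968, 2399), Mul(Rational(14, 2399), Pow(2, Rational(1, 2)))) ≈ -1918.3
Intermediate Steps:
Function('q')(L) = Mul(Rational(-1, 7), Pow(2, Rational(1, 2)), Pow(L, Rational(1, 2))) (Function('q')(L) = Mul(Rational(-1, 7), Pow(Add(L, L), Rational(1, 2))) = Mul(Rational(-1, 7), Pow(Mul(2, L), Rational(1, 2))) = Mul(Rational(-1, 7), Mul(Pow(2, Rational(1, 2)), Pow(L, Rational(1, 2)))) = Mul(Rational(-1, 7), Pow(2, Rational(1, 2)), Pow(L, Rational(1, 2))))
v = Add(1, Mul(Rational(-1, 7), Pow(2, Rational(1, 2)))) (v = Add(-9, Add(Mul(Rational(-1, 7), Pow(2, Rational(1, 2)), Pow(1, Rational(1, 2))), Mul(-1, -10))) = Add(-9, Add(Mul(Rational(-1, 7), Pow(2, Rational(1, 2)), 1), 10)) = Add(-9, Add(Mul(Rational(-1, 7), Pow(2, Rational(1, 2))), 10)) = Add(-9, Add(10, Mul(Rational(-1, 7), Pow(2, Rational(1, 2))))) = Add(1, Mul(Rational(-1, 7), Pow(2, Rational(1, 2)))) ≈ 0.79797)
Function('O')(r) = Mul(2, Pow(Add(-7, Mul(Rational(-1, 7), Pow(2, Rational(1, 2)))), -1)) (Function('O')(r) = Mul(2, Pow(Add(-8, Add(1, Mul(Rational(-1, 7), Pow(2, Rational(1, 2))))), -1)) = Mul(2, Pow(Add(-7, Mul(Rational(-1, 7), Pow(2, Rational(1, 2)))), -1)))
Add(Function('O')(g), -1918) = Add(Add(Rational(-686, 2399), Mul(Rational(14, 2399), Pow(2, Rational(1, 2)))), -1918) = Add(Rational(-4601968, 2399), Mul(Rational(14, 2399), Pow(2, Rational(1, 2))))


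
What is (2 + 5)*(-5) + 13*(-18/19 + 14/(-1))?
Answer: -4357/19 ≈ -229.32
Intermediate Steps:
(2 + 5)*(-5) + 13*(-18/19 + 14/(-1)) = 7*(-5) + 13*(-18*1/19 + 14*(-1)) = -35 + 13*(-18/19 - 14) = -35 + 13*(-284/19) = -35 - 3692/19 = -4357/19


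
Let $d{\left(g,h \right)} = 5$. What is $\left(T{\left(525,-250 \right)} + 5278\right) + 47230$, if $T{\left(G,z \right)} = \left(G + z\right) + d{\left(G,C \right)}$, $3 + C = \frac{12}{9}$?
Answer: $52788$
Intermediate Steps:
$C = - \frac{5}{3}$ ($C = -3 + \frac{12}{9} = -3 + 12 \cdot \frac{1}{9} = -3 + \frac{4}{3} = - \frac{5}{3} \approx -1.6667$)
$T{\left(G,z \right)} = 5 + G + z$ ($T{\left(G,z \right)} = \left(G + z\right) + 5 = 5 + G + z$)
$\left(T{\left(525,-250 \right)} + 5278\right) + 47230 = \left(\left(5 + 525 - 250\right) + 5278\right) + 47230 = \left(280 + 5278\right) + 47230 = 5558 + 47230 = 52788$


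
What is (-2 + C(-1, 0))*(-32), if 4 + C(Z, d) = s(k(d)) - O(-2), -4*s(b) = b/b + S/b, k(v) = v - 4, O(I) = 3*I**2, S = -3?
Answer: 590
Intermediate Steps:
k(v) = -4 + v
s(b) = -1/4 + 3/(4*b) (s(b) = -(b/b - 3/b)/4 = -(1 - 3/b)/4 = -1/4 + 3/(4*b))
C(Z, d) = -16 + (7 - d)/(4*(-4 + d)) (C(Z, d) = -4 + ((3 - (-4 + d))/(4*(-4 + d)) - 3*(-2)**2) = -4 + ((3 + (4 - d))/(4*(-4 + d)) - 3*4) = -4 + ((7 - d)/(4*(-4 + d)) - 1*12) = -4 + ((7 - d)/(4*(-4 + d)) - 12) = -4 + (-12 + (7 - d)/(4*(-4 + d))) = -16 + (7 - d)/(4*(-4 + d)))
(-2 + C(-1, 0))*(-32) = (-2 + (263 - 65*0)/(4*(-4 + 0)))*(-32) = (-2 + (1/4)*(263 + 0)/(-4))*(-32) = (-2 + (1/4)*(-1/4)*263)*(-32) = (-2 - 263/16)*(-32) = -295/16*(-32) = 590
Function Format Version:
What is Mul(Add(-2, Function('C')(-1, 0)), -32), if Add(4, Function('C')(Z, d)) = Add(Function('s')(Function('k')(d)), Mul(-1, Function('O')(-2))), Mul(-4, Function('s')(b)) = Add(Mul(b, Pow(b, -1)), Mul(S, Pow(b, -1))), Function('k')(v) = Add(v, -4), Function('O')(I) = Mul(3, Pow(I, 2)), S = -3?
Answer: 590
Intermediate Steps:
Function('k')(v) = Add(-4, v)
Function('s')(b) = Add(Rational(-1, 4), Mul(Rational(3, 4), Pow(b, -1))) (Function('s')(b) = Mul(Rational(-1, 4), Add(Mul(b, Pow(b, -1)), Mul(-3, Pow(b, -1)))) = Mul(Rational(-1, 4), Add(1, Mul(-3, Pow(b, -1)))) = Add(Rational(-1, 4), Mul(Rational(3, 4), Pow(b, -1))))
Function('C')(Z, d) = Add(-16, Mul(Rational(1, 4), Pow(Add(-4, d), -1), Add(7, Mul(-1, d)))) (Function('C')(Z, d) = Add(-4, Add(Mul(Rational(1, 4), Pow(Add(-4, d), -1), Add(3, Mul(-1, Add(-4, d)))), Mul(-1, Mul(3, Pow(-2, 2))))) = Add(-4, Add(Mul(Rational(1, 4), Pow(Add(-4, d), -1), Add(3, Add(4, Mul(-1, d)))), Mul(-1, Mul(3, 4)))) = Add(-4, Add(Mul(Rational(1, 4), Pow(Add(-4, d), -1), Add(7, Mul(-1, d))), Mul(-1, 12))) = Add(-4, Add(Mul(Rational(1, 4), Pow(Add(-4, d), -1), Add(7, Mul(-1, d))), -12)) = Add(-4, Add(-12, Mul(Rational(1, 4), Pow(Add(-4, d), -1), Add(7, Mul(-1, d))))) = Add(-16, Mul(Rational(1, 4), Pow(Add(-4, d), -1), Add(7, Mul(-1, d)))))
Mul(Add(-2, Function('C')(-1, 0)), -32) = Mul(Add(-2, Mul(Rational(1, 4), Pow(Add(-4, 0), -1), Add(263, Mul(-65, 0)))), -32) = Mul(Add(-2, Mul(Rational(1, 4), Pow(-4, -1), Add(263, 0))), -32) = Mul(Add(-2, Mul(Rational(1, 4), Rational(-1, 4), 263)), -32) = Mul(Add(-2, Rational(-263, 16)), -32) = Mul(Rational(-295, 16), -32) = 590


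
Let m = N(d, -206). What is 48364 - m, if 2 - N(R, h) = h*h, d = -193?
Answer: 90798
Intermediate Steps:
N(R, h) = 2 - h**2 (N(R, h) = 2 - h*h = 2 - h**2)
m = -42434 (m = 2 - 1*(-206)**2 = 2 - 1*42436 = 2 - 42436 = -42434)
48364 - m = 48364 - 1*(-42434) = 48364 + 42434 = 90798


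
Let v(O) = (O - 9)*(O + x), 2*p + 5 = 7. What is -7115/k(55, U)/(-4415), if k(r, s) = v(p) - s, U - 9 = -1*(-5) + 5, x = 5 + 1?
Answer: -1423/66225 ≈ -0.021487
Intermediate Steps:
p = 1 (p = -5/2 + (½)*7 = -5/2 + 7/2 = 1)
x = 6
v(O) = (-9 + O)*(6 + O) (v(O) = (O - 9)*(O + 6) = (-9 + O)*(6 + O))
U = 19 (U = 9 + (-1*(-5) + 5) = 9 + (5 + 5) = 9 + 10 = 19)
k(r, s) = -56 - s (k(r, s) = (-54 + 1² - 3*1) - s = (-54 + 1 - 3) - s = -56 - s)
-7115/k(55, U)/(-4415) = -7115/(-56 - 1*19)/(-4415) = -7115/(-56 - 19)*(-1/4415) = -7115/(-75)*(-1/4415) = -7115*(-1/75)*(-1/4415) = (1423/15)*(-1/4415) = -1423/66225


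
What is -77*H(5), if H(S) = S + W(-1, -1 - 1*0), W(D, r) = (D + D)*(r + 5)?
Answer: 231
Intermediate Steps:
W(D, r) = 2*D*(5 + r) (W(D, r) = (2*D)*(5 + r) = 2*D*(5 + r))
H(S) = -8 + S (H(S) = S + 2*(-1)*(5 + (-1 - 1*0)) = S + 2*(-1)*(5 + (-1 + 0)) = S + 2*(-1)*(5 - 1) = S + 2*(-1)*4 = S - 8 = -8 + S)
-77*H(5) = -77*(-8 + 5) = -77*(-3) = 231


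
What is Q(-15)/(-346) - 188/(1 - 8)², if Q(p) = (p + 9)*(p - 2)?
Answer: -35023/8477 ≈ -4.1315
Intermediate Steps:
Q(p) = (-2 + p)*(9 + p) (Q(p) = (9 + p)*(-2 + p) = (-2 + p)*(9 + p))
Q(-15)/(-346) - 188/(1 - 8)² = (-18 + (-15)² + 7*(-15))/(-346) - 188/(1 - 8)² = (-18 + 225 - 105)*(-1/346) - 188/((-7)²) = 102*(-1/346) - 188/49 = -51/173 - 188*1/49 = -51/173 - 188/49 = -35023/8477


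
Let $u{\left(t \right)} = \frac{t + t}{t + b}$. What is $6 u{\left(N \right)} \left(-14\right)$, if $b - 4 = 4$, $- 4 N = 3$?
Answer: $\frac{504}{29} \approx 17.379$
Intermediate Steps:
$N = - \frac{3}{4}$ ($N = \left(- \frac{1}{4}\right) 3 = - \frac{3}{4} \approx -0.75$)
$b = 8$ ($b = 4 + 4 = 8$)
$u{\left(t \right)} = \frac{2 t}{8 + t}$ ($u{\left(t \right)} = \frac{t + t}{t + 8} = \frac{2 t}{8 + t}$)
$6 u{\left(N \right)} \left(-14\right) = 6 \cdot 2 \left(- \frac{3}{4}\right) \frac{1}{8 - \frac{3}{4}} \left(-14\right) = 6 \cdot 2 \left(- \frac{3}{4}\right) \frac{1}{\frac{29}{4}} \left(-14\right) = 6 \cdot 2 \left(- \frac{3}{4}\right) \frac{4}{29} \left(-14\right) = 6 \left(- \frac{6}{29}\right) \left(-14\right) = \left(- \frac{36}{29}\right) \left(-14\right) = \frac{504}{29}$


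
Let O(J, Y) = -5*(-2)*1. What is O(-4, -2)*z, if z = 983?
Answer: 9830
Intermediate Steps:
O(J, Y) = 10 (O(J, Y) = 10*1 = 10)
O(-4, -2)*z = 10*983 = 9830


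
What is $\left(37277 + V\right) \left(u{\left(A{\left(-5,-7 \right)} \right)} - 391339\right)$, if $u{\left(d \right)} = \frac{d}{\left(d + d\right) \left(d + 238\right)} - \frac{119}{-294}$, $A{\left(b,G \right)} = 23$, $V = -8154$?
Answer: $- \frac{20822234690030}{1827} \approx -1.1397 \cdot 10^{10}$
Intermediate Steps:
$u{\left(d \right)} = \frac{17}{42} + \frac{1}{2 \left(238 + d\right)}$ ($u{\left(d \right)} = \frac{d}{2 d \left(238 + d\right)} - - \frac{17}{42} = \frac{d}{2 d \left(238 + d\right)} + \frac{17}{42} = d \frac{1}{2 d \left(238 + d\right)} + \frac{17}{42} = \frac{1}{2 \left(238 + d\right)} + \frac{17}{42} = \frac{17}{42} + \frac{1}{2 \left(238 + d\right)}$)
$\left(37277 + V\right) \left(u{\left(A{\left(-5,-7 \right)} \right)} - 391339\right) = \left(37277 - 8154\right) \left(\frac{4067 + 17 \cdot 23}{42 \left(238 + 23\right)} - 391339\right) = 29123 \left(\frac{4067 + 391}{42 \cdot 261} - 391339\right) = 29123 \left(\frac{1}{42} \cdot \frac{1}{261} \cdot 4458 - 391339\right) = 29123 \left(\frac{743}{1827} - 391339\right) = 29123 \left(- \frac{714975610}{1827}\right) = - \frac{20822234690030}{1827}$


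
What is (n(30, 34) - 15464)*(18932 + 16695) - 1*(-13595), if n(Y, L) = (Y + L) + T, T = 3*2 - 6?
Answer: -548642205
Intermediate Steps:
T = 0 (T = 6 - 6 = 0)
n(Y, L) = L + Y (n(Y, L) = (Y + L) + 0 = (L + Y) + 0 = L + Y)
(n(30, 34) - 15464)*(18932 + 16695) - 1*(-13595) = ((34 + 30) - 15464)*(18932 + 16695) - 1*(-13595) = (64 - 15464)*35627 + 13595 = -15400*35627 + 13595 = -548655800 + 13595 = -548642205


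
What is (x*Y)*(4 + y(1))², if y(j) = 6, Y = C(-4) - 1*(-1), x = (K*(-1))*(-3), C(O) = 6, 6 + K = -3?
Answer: -18900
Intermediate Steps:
K = -9 (K = -6 - 3 = -9)
x = -27 (x = -9*(-1)*(-3) = 9*(-3) = -27)
Y = 7 (Y = 6 - 1*(-1) = 6 + 1 = 7)
(x*Y)*(4 + y(1))² = (-27*7)*(4 + 6)² = -189*10² = -189*100 = -18900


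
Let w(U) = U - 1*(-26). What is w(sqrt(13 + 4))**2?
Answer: (26 + sqrt(17))**2 ≈ 907.40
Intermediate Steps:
w(U) = 26 + U (w(U) = U + 26 = 26 + U)
w(sqrt(13 + 4))**2 = (26 + sqrt(13 + 4))**2 = (26 + sqrt(17))**2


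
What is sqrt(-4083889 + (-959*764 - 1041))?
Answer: I*sqrt(4817606) ≈ 2194.9*I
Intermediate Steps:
sqrt(-4083889 + (-959*764 - 1041)) = sqrt(-4083889 + (-732676 - 1041)) = sqrt(-4083889 - 733717) = sqrt(-4817606) = I*sqrt(4817606)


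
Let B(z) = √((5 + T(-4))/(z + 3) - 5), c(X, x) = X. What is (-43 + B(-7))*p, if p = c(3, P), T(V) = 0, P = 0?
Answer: -129 + 15*I/2 ≈ -129.0 + 7.5*I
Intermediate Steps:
p = 3
B(z) = √(-5 + 5/(3 + z)) (B(z) = √((5 + 0)/(z + 3) - 5) = √(5/(3 + z) - 5) = √(-5 + 5/(3 + z)))
(-43 + B(-7))*p = (-43 + √5*√((-2 - 1*(-7))/(3 - 7)))*3 = (-43 + √5*√((-2 + 7)/(-4)))*3 = (-43 + √5*√(-¼*5))*3 = (-43 + √5*√(-5/4))*3 = (-43 + √5*(I*√5/2))*3 = (-43 + 5*I/2)*3 = -129 + 15*I/2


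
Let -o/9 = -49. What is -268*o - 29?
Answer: -118217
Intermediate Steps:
o = 441 (o = -9*(-49) = 441)
-268*o - 29 = -268*441 - 29 = -118188 - 29 = -118217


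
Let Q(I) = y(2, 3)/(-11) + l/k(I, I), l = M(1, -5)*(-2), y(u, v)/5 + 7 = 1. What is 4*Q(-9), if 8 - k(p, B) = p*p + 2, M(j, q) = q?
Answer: 1712/165 ≈ 10.376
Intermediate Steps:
y(u, v) = -30 (y(u, v) = -35 + 5*1 = -35 + 5 = -30)
k(p, B) = 6 - p**2 (k(p, B) = 8 - (p*p + 2) = 8 - (p**2 + 2) = 8 - (2 + p**2) = 8 + (-2 - p**2) = 6 - p**2)
l = 10 (l = -5*(-2) = 10)
Q(I) = 30/11 + 10/(6 - I**2) (Q(I) = -30/(-11) + 10/(6 - I**2) = -30*(-1/11) + 10/(6 - I**2) = 30/11 + 10/(6 - I**2))
4*Q(-9) = 4*(10*(-29 + 3*(-9)**2)/(11*(-6 + (-9)**2))) = 4*(10*(-29 + 3*81)/(11*(-6 + 81))) = 4*((10/11)*(-29 + 243)/75) = 4*((10/11)*(1/75)*214) = 4*(428/165) = 1712/165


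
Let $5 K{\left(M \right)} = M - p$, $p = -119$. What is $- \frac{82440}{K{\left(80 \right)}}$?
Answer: $- \frac{412200}{199} \approx -2071.4$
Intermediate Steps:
$K{\left(M \right)} = \frac{119}{5} + \frac{M}{5}$ ($K{\left(M \right)} = \frac{M - -119}{5} = \frac{M + 119}{5} = \frac{119 + M}{5} = \frac{119}{5} + \frac{M}{5}$)
$- \frac{82440}{K{\left(80 \right)}} = - \frac{82440}{\frac{119}{5} + \frac{1}{5} \cdot 80} = - \frac{82440}{\frac{119}{5} + 16} = - \frac{82440}{\frac{199}{5}} = \left(-82440\right) \frac{5}{199} = - \frac{412200}{199}$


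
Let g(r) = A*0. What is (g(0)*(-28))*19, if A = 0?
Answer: 0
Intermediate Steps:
g(r) = 0 (g(r) = 0*0 = 0)
(g(0)*(-28))*19 = (0*(-28))*19 = 0*19 = 0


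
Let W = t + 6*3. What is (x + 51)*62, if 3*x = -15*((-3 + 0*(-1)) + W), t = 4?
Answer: -2728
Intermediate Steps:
W = 22 (W = 4 + 6*3 = 4 + 18 = 22)
x = -95 (x = (-15*((-3 + 0*(-1)) + 22))/3 = (-15*((-3 + 0) + 22))/3 = (-15*(-3 + 22))/3 = (-15*19)/3 = (⅓)*(-285) = -95)
(x + 51)*62 = (-95 + 51)*62 = -44*62 = -2728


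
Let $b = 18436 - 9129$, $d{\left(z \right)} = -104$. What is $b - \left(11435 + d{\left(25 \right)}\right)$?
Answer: $-2024$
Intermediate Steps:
$b = 9307$
$b - \left(11435 + d{\left(25 \right)}\right) = 9307 - 11331 = -2024$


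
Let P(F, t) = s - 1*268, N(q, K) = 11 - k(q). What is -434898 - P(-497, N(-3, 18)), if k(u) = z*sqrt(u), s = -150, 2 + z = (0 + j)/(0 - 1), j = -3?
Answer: -434480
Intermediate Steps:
z = 1 (z = -2 + (0 - 3)/(0 - 1) = -2 - 3/(-1) = -2 - 3*(-1) = -2 + 3 = 1)
k(u) = sqrt(u) (k(u) = 1*sqrt(u) = sqrt(u))
N(q, K) = 11 - sqrt(q)
P(F, t) = -418 (P(F, t) = -150 - 1*268 = -150 - 268 = -418)
-434898 - P(-497, N(-3, 18)) = -434898 - 1*(-418) = -434898 + 418 = -434480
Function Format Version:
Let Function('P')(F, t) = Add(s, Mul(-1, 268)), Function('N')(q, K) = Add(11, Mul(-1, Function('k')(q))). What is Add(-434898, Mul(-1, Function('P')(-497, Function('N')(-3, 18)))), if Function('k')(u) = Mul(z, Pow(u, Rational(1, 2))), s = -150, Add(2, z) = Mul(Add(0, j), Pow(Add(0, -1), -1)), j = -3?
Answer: -434480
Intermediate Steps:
z = 1 (z = Add(-2, Mul(Add(0, -3), Pow(Add(0, -1), -1))) = Add(-2, Mul(-3, Pow(-1, -1))) = Add(-2, Mul(-3, -1)) = Add(-2, 3) = 1)
Function('k')(u) = Pow(u, Rational(1, 2)) (Function('k')(u) = Mul(1, Pow(u, Rational(1, 2))) = Pow(u, Rational(1, 2)))
Function('N')(q, K) = Add(11, Mul(-1, Pow(q, Rational(1, 2))))
Function('P')(F, t) = -418 (Function('P')(F, t) = Add(-150, Mul(-1, 268)) = Add(-150, -268) = -418)
Add(-434898, Mul(-1, Function('P')(-497, Function('N')(-3, 18)))) = Add(-434898, Mul(-1, -418)) = Add(-434898, 418) = -434480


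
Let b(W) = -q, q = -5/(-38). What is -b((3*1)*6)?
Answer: 5/38 ≈ 0.13158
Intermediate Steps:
q = 5/38 (q = -1/38*(-5) = 5/38 ≈ 0.13158)
b(W) = -5/38 (b(W) = -1*5/38 = -5/38)
-b((3*1)*6) = -1*(-5/38) = 5/38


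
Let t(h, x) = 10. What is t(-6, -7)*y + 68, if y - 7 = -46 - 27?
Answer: -592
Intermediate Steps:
y = -66 (y = 7 + (-46 - 27) = 7 - 73 = -66)
t(-6, -7)*y + 68 = 10*(-66) + 68 = -660 + 68 = -592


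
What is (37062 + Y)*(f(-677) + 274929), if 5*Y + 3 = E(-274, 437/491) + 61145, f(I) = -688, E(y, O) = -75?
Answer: 67566674857/5 ≈ 1.3513e+10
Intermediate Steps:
Y = 61067/5 (Y = -⅗ + (-75 + 61145)/5 = -⅗ + (⅕)*61070 = -⅗ + 12214 = 61067/5 ≈ 12213.)
(37062 + Y)*(f(-677) + 274929) = (37062 + 61067/5)*(-688 + 274929) = (246377/5)*274241 = 67566674857/5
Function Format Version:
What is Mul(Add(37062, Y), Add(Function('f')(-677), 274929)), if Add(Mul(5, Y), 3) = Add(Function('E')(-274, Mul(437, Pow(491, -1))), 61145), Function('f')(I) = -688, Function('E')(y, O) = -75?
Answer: Rational(67566674857, 5) ≈ 1.3513e+10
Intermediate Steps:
Y = Rational(61067, 5) (Y = Add(Rational(-3, 5), Mul(Rational(1, 5), Add(-75, 61145))) = Add(Rational(-3, 5), Mul(Rational(1, 5), 61070)) = Add(Rational(-3, 5), 12214) = Rational(61067, 5) ≈ 12213.)
Mul(Add(37062, Y), Add(Function('f')(-677), 274929)) = Mul(Add(37062, Rational(61067, 5)), Add(-688, 274929)) = Mul(Rational(246377, 5), 274241) = Rational(67566674857, 5)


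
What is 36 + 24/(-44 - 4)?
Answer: 71/2 ≈ 35.500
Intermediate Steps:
36 + 24/(-44 - 4) = 36 + 24/(-48) = 36 - 1/48*24 = 36 - 1/2 = 71/2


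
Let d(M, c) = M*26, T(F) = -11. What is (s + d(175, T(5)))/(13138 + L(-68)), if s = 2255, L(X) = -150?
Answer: 6805/12988 ≈ 0.52394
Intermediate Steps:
d(M, c) = 26*M
(s + d(175, T(5)))/(13138 + L(-68)) = (2255 + 26*175)/(13138 - 150) = (2255 + 4550)/12988 = 6805*(1/12988) = 6805/12988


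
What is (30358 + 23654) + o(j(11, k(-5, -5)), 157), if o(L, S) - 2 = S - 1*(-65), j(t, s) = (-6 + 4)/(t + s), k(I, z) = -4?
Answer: 54236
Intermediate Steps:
j(t, s) = -2/(s + t)
o(L, S) = 67 + S (o(L, S) = 2 + (S - 1*(-65)) = 2 + (S + 65) = 2 + (65 + S) = 67 + S)
(30358 + 23654) + o(j(11, k(-5, -5)), 157) = (30358 + 23654) + (67 + 157) = 54012 + 224 = 54236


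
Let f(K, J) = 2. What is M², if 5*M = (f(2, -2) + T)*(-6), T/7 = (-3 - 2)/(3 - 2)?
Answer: 39204/25 ≈ 1568.2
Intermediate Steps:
T = -35 (T = 7*((-3 - 2)/(3 - 2)) = 7*(-5/1) = 7*(-5*1) = 7*(-5) = -35)
M = 198/5 (M = ((2 - 35)*(-6))/5 = (-33*(-6))/5 = (⅕)*198 = 198/5 ≈ 39.600)
M² = (198/5)² = 39204/25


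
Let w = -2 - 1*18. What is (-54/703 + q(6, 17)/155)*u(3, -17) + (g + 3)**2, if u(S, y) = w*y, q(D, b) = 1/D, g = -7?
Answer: -637514/65379 ≈ -9.7511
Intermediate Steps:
w = -20 (w = -2 - 18 = -20)
u(S, y) = -20*y
(-54/703 + q(6, 17)/155)*u(3, -17) + (g + 3)**2 = (-54/703 + 1/(6*155))*(-20*(-17)) + (-7 + 3)**2 = (-54*1/703 + (1/6)*(1/155))*340 + (-4)**2 = (-54/703 + 1/930)*340 + 16 = -49517/653790*340 + 16 = -1683578/65379 + 16 = -637514/65379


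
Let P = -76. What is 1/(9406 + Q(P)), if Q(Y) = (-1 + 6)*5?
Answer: 1/9431 ≈ 0.00010603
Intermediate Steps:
Q(Y) = 25 (Q(Y) = 5*5 = 25)
1/(9406 + Q(P)) = 1/(9406 + 25) = 1/9431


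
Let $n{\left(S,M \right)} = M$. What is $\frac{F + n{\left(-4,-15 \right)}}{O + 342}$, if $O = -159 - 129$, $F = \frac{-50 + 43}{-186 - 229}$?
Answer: $- \frac{3109}{11205} \approx -0.27747$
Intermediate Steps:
$F = \frac{7}{415}$ ($F = - \frac{7}{-415} = \left(-7\right) \left(- \frac{1}{415}\right) = \frac{7}{415} \approx 0.016867$)
$O = -288$
$\frac{F + n{\left(-4,-15 \right)}}{O + 342} = \frac{\frac{7}{415} - 15}{-288 + 342} = - \frac{6218}{415 \cdot 54} = \left(- \frac{6218}{415}\right) \frac{1}{54} = - \frac{3109}{11205}$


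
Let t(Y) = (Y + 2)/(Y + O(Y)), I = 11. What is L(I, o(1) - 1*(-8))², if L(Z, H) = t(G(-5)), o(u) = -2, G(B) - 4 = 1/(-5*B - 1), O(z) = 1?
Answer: 21025/14641 ≈ 1.4360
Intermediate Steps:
G(B) = 4 + 1/(-1 - 5*B) (G(B) = 4 + 1/(-5*B - 1) = 4 + 1/(-1 - 5*B))
t(Y) = (2 + Y)/(1 + Y) (t(Y) = (Y + 2)/(Y + 1) = (2 + Y)/(1 + Y))
L(Z, H) = 145/121 (L(Z, H) = (2 + (3 + 20*(-5))/(1 + 5*(-5)))/(1 + (3 + 20*(-5))/(1 + 5*(-5))) = (2 + (3 - 100)/(1 - 25))/(1 + (3 - 100)/(1 - 25)) = (2 - 97/(-24))/(1 - 97/(-24)) = (2 - 1/24*(-97))/(1 - 1/24*(-97)) = (2 + 97/24)/(1 + 97/24) = (145/24)/(121/24) = (24/121)*(145/24) = 145/121)
L(I, o(1) - 1*(-8))² = (145/121)² = 21025/14641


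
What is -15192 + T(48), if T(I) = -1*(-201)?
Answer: -14991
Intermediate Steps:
T(I) = 201
-15192 + T(48) = -15192 + 201 = -14991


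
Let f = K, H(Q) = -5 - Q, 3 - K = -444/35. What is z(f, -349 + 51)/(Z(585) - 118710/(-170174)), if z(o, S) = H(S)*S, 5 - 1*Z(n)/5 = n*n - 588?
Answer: 7429286318/145342150565 ≈ 0.051116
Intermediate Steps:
K = 549/35 (K = 3 - (-444)/35 = 3 - 1*(-444/35) = 3 + 444/35 = 549/35 ≈ 15.686)
f = 549/35 ≈ 15.686
Z(n) = 2965 - 5*n² (Z(n) = 25 - 5*(n*n - 588) = 25 - 5*(n² - 588) = 25 - 5*(-588 + n²) = 25 + (2940 - 5*n²) = 2965 - 5*n²)
z(o, S) = S*(-5 - S) (z(o, S) = (-5 - S)*S = S*(-5 - S))
z(f, -349 + 51)/(Z(585) - 118710/(-170174)) = (-(-349 + 51)*(5 + (-349 + 51)))/((2965 - 5*585²) - 118710/(-170174)) = (-1*(-298)*(5 - 298))/((2965 - 5*342225) - 118710*(-1/170174)) = (-1*(-298)*(-293))/((2965 - 1711125) + 59355/85087) = -87314/(-1708160 + 59355/85087) = -87314/(-145342150565/85087) = -87314*(-85087/145342150565) = 7429286318/145342150565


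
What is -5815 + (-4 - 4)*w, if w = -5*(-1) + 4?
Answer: -5887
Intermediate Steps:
w = 9 (w = 5 + 4 = 9)
-5815 + (-4 - 4)*w = -5815 + (-4 - 4)*9 = -5815 - 8*9 = -5815 - 72 = -5887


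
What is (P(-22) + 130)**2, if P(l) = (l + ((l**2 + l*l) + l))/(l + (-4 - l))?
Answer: 10201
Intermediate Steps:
P(l) = -l/2 - l**2/2 (P(l) = (l + ((l**2 + l**2) + l))/(-4) = (l + (2*l**2 + l))*(-1/4) = (l + (l + 2*l**2))*(-1/4) = (2*l + 2*l**2)*(-1/4) = -l/2 - l**2/2)
(P(-22) + 130)**2 = (-1/2*(-22)*(1 - 22) + 130)**2 = (-1/2*(-22)*(-21) + 130)**2 = (-231 + 130)**2 = (-101)**2 = 10201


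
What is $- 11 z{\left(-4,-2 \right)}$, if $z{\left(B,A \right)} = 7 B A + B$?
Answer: $-572$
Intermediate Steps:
$z{\left(B,A \right)} = B + 7 A B$ ($z{\left(B,A \right)} = 7 A B + B = B + 7 A B$)
$- 11 z{\left(-4,-2 \right)} = - 11 \left(- 4 \left(1 + 7 \left(-2\right)\right)\right) = - 11 \left(- 4 \left(1 - 14\right)\right) = - 11 \left(\left(-4\right) \left(-13\right)\right) = \left(-11\right) 52 = -572$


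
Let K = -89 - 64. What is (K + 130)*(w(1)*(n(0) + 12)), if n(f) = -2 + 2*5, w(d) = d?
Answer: -460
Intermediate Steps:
K = -153
n(f) = 8 (n(f) = -2 + 10 = 8)
(K + 130)*(w(1)*(n(0) + 12)) = (-153 + 130)*(1*(8 + 12)) = -23*20 = -460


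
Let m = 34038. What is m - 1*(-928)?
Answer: 34966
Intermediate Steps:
m - 1*(-928) = 34038 - 1*(-928) = 34038 + 928 = 34966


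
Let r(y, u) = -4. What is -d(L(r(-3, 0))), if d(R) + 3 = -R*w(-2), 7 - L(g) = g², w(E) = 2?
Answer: -15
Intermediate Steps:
L(g) = 7 - g²
d(R) = -3 - 2*R (d(R) = -3 - R*2 = -3 - 2*R)
-d(L(r(-3, 0))) = -(-3 - 2*(7 - 1*(-4)²)) = -(-3 - 2*(7 - 1*16)) = -(-3 - 2*(7 - 16)) = -(-3 - 2*(-9)) = -(-3 + 18) = -1*15 = -15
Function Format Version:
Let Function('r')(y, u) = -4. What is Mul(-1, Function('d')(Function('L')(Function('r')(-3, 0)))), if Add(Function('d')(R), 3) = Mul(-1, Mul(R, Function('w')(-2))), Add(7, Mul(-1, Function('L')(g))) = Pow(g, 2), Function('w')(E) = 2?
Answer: -15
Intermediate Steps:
Function('L')(g) = Add(7, Mul(-1, Pow(g, 2)))
Function('d')(R) = Add(-3, Mul(-2, R)) (Function('d')(R) = Add(-3, Mul(-1, Mul(R, 2))) = Add(-3, Mul(-1, Mul(2, R))) = Add(-3, Mul(-2, R)))
Mul(-1, Function('d')(Function('L')(Function('r')(-3, 0)))) = Mul(-1, Add(-3, Mul(-2, Add(7, Mul(-1, Pow(-4, 2)))))) = Mul(-1, Add(-3, Mul(-2, Add(7, Mul(-1, 16))))) = Mul(-1, Add(-3, Mul(-2, Add(7, -16)))) = Mul(-1, Add(-3, Mul(-2, -9))) = Mul(-1, Add(-3, 18)) = Mul(-1, 15) = -15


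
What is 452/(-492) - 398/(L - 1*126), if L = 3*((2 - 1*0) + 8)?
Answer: 2117/656 ≈ 3.2271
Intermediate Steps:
L = 30 (L = 3*((2 + 0) + 8) = 3*(2 + 8) = 3*10 = 30)
452/(-492) - 398/(L - 1*126) = 452/(-492) - 398/(30 - 1*126) = 452*(-1/492) - 398/(30 - 126) = -113/123 - 398/(-96) = -113/123 - 398*(-1/96) = -113/123 + 199/48 = 2117/656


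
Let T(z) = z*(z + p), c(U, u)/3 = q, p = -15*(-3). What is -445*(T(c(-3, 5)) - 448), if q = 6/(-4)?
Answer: 1121845/4 ≈ 2.8046e+5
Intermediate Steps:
q = -3/2 (q = 6*(-¼) = -3/2 ≈ -1.5000)
p = 45
c(U, u) = -9/2 (c(U, u) = 3*(-3/2) = -9/2)
T(z) = z*(45 + z) (T(z) = z*(z + 45) = z*(45 + z))
-445*(T(c(-3, 5)) - 448) = -445*(-9*(45 - 9/2)/2 - 448) = -445*(-9/2*81/2 - 448) = -445*(-729/4 - 448) = -445*(-2521/4) = 1121845/4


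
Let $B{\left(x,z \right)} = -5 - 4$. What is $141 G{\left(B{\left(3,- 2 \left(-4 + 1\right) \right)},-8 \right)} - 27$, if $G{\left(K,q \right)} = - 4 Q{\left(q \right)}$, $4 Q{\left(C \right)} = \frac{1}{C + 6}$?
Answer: $\frac{87}{2} \approx 43.5$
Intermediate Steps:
$Q{\left(C \right)} = \frac{1}{4 \left(6 + C\right)}$ ($Q{\left(C \right)} = \frac{1}{4 \left(C + 6\right)} = \frac{1}{4 \left(6 + C\right)}$)
$B{\left(x,z \right)} = -9$ ($B{\left(x,z \right)} = -5 - 4 = -9$)
$G{\left(K,q \right)} = - \frac{1}{6 + q}$ ($G{\left(K,q \right)} = - 4 \frac{1}{4 \left(6 + q\right)} = - \frac{1}{6 + q}$)
$141 G{\left(B{\left(3,- 2 \left(-4 + 1\right) \right)},-8 \right)} - 27 = 141 \left(- \frac{1}{6 - 8}\right) - 27 = 141 \left(- \frac{1}{-2}\right) - 27 = 141 \left(\left(-1\right) \left(- \frac{1}{2}\right)\right) - 27 = 141 \cdot \frac{1}{2} - 27 = \frac{141}{2} - 27 = \frac{87}{2}$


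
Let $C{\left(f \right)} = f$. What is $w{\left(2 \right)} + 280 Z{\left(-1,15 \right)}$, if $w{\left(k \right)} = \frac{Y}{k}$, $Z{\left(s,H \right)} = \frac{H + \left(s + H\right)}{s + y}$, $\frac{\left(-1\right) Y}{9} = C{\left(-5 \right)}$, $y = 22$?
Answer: $\frac{2455}{6} \approx 409.17$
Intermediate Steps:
$Y = 45$ ($Y = \left(-9\right) \left(-5\right) = 45$)
$Z{\left(s,H \right)} = \frac{s + 2 H}{22 + s}$ ($Z{\left(s,H \right)} = \frac{H + \left(s + H\right)}{s + 22} = \frac{H + \left(H + s\right)}{22 + s} = \frac{s + 2 H}{22 + s}$)
$w{\left(k \right)} = \frac{45}{k}$
$w{\left(2 \right)} + 280 Z{\left(-1,15 \right)} = \frac{45}{2} + 280 \frac{-1 + 2 \cdot 15}{22 - 1} = 45 \cdot \frac{1}{2} + 280 \frac{-1 + 30}{21} = \frac{45}{2} + 280 \cdot \frac{1}{21} \cdot 29 = \frac{45}{2} + 280 \cdot \frac{29}{21} = \frac{45}{2} + \frac{1160}{3} = \frac{2455}{6}$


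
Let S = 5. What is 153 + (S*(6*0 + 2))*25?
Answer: 403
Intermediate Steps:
153 + (S*(6*0 + 2))*25 = 153 + (5*(6*0 + 2))*25 = 153 + (5*(0 + 2))*25 = 153 + (5*2)*25 = 153 + 10*25 = 153 + 250 = 403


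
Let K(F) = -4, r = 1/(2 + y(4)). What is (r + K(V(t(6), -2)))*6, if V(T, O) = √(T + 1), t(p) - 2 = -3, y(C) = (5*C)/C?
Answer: -162/7 ≈ -23.143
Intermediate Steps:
y(C) = 5
t(p) = -1 (t(p) = 2 - 3 = -1)
V(T, O) = √(1 + T)
r = ⅐ (r = 1/(2 + 5) = 1/7 = ⅐ ≈ 0.14286)
(r + K(V(t(6), -2)))*6 = (⅐ - 4)*6 = -27/7*6 = -162/7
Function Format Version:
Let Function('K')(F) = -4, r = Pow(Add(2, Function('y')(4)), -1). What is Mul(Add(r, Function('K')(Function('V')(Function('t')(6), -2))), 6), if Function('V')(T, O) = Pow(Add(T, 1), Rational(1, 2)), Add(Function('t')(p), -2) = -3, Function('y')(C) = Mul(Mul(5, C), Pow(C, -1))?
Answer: Rational(-162, 7) ≈ -23.143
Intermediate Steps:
Function('y')(C) = 5
Function('t')(p) = -1 (Function('t')(p) = Add(2, -3) = -1)
Function('V')(T, O) = Pow(Add(1, T), Rational(1, 2))
r = Rational(1, 7) (r = Pow(Add(2, 5), -1) = Pow(7, -1) = Rational(1, 7) ≈ 0.14286)
Mul(Add(r, Function('K')(Function('V')(Function('t')(6), -2))), 6) = Mul(Add(Rational(1, 7), -4), 6) = Mul(Rational(-27, 7), 6) = Rational(-162, 7)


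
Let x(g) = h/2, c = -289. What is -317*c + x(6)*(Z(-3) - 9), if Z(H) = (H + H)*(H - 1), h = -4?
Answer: 91583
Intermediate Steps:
x(g) = -2 (x(g) = -4/2 = -4*1/2 = -2)
Z(H) = 2*H*(-1 + H) (Z(H) = (2*H)*(-1 + H) = 2*H*(-1 + H))
-317*c + x(6)*(Z(-3) - 9) = -317*(-289) - 2*(2*(-3)*(-1 - 3) - 9) = 91613 - 2*(2*(-3)*(-4) - 9) = 91613 - 2*(24 - 9) = 91613 - 2*15 = 91613 - 30 = 91583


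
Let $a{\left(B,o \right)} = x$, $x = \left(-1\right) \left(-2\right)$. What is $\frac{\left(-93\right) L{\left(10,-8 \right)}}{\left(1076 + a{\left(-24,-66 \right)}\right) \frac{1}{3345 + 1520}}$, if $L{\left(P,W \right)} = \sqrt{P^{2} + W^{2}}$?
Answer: $- \frac{64635 \sqrt{41}}{77} \approx -5374.9$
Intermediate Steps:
$x = 2$
$a{\left(B,o \right)} = 2$
$\frac{\left(-93\right) L{\left(10,-8 \right)}}{\left(1076 + a{\left(-24,-66 \right)}\right) \frac{1}{3345 + 1520}} = \frac{\left(-93\right) \sqrt{10^{2} + \left(-8\right)^{2}}}{\left(1076 + 2\right) \frac{1}{3345 + 1520}} = \frac{\left(-93\right) \sqrt{100 + 64}}{1078 \cdot \frac{1}{4865}} = \frac{\left(-93\right) \sqrt{164}}{1078 \cdot \frac{1}{4865}} = \frac{\left(-93\right) 2 \sqrt{41}}{\frac{154}{695}} = - 186 \sqrt{41} \cdot \frac{695}{154} = - \frac{64635 \sqrt{41}}{77}$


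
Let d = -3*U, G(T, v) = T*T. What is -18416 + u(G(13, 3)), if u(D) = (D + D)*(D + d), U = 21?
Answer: 17412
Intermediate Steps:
G(T, v) = T**2
d = -63 (d = -3*21 = -63)
u(D) = 2*D*(-63 + D) (u(D) = (D + D)*(D - 63) = (2*D)*(-63 + D) = 2*D*(-63 + D))
-18416 + u(G(13, 3)) = -18416 + 2*13**2*(-63 + 13**2) = -18416 + 2*169*(-63 + 169) = -18416 + 2*169*106 = -18416 + 35828 = 17412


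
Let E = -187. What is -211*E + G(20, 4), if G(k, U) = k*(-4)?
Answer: 39377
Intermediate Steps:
G(k, U) = -4*k
-211*E + G(20, 4) = -211*(-187) - 4*20 = 39457 - 80 = 39377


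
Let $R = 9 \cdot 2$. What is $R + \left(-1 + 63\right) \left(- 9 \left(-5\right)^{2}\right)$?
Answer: $-13932$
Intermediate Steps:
$R = 18$
$R + \left(-1 + 63\right) \left(- 9 \left(-5\right)^{2}\right) = 18 + \left(-1 + 63\right) \left(- 9 \left(-5\right)^{2}\right) = 18 + 62 \left(\left(-9\right) 25\right) = 18 + 62 \left(-225\right) = 18 - 13950 = -13932$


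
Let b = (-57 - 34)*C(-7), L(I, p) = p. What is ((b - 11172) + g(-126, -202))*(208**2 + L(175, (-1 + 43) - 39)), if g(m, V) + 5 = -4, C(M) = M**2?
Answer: -676695880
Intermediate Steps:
g(m, V) = -9 (g(m, V) = -5 - 4 = -9)
b = -4459 (b = (-57 - 34)*(-7)**2 = -91*49 = -4459)
((b - 11172) + g(-126, -202))*(208**2 + L(175, (-1 + 43) - 39)) = ((-4459 - 11172) - 9)*(208**2 + ((-1 + 43) - 39)) = (-15631 - 9)*(43264 + (42 - 39)) = -15640*(43264 + 3) = -15640*43267 = -676695880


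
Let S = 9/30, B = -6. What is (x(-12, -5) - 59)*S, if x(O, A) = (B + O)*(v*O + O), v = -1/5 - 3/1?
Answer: -8013/50 ≈ -160.26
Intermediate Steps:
v = -16/5 (v = -1*⅕ - 3*1 = -⅕ - 3 = -16/5 ≈ -3.2000)
x(O, A) = -11*O*(-6 + O)/5 (x(O, A) = (-6 + O)*(-16*O/5 + O) = (-6 + O)*(-11*O/5) = -11*O*(-6 + O)/5)
S = 3/10 (S = 9*(1/30) = 3/10 ≈ 0.30000)
(x(-12, -5) - 59)*S = ((11/5)*(-12)*(6 - 1*(-12)) - 59)*(3/10) = ((11/5)*(-12)*(6 + 12) - 59)*(3/10) = ((11/5)*(-12)*18 - 59)*(3/10) = (-2376/5 - 59)*(3/10) = -2671/5*3/10 = -8013/50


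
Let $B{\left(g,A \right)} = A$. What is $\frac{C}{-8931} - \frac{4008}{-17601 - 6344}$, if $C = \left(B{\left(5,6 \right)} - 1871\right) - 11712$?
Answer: $\frac{360896713}{213852795} \approx 1.6876$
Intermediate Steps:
$C = -13577$ ($C = \left(6 - 1871\right) - 11712 = -1865 - 11712 = -13577$)
$\frac{C}{-8931} - \frac{4008}{-17601 - 6344} = - \frac{13577}{-8931} - \frac{4008}{-17601 - 6344} = \left(-13577\right) \left(- \frac{1}{8931}\right) - \frac{4008}{-17601 - 6344} = \frac{13577}{8931} - \frac{4008}{-23945} = \frac{13577}{8931} - - \frac{4008}{23945} = \frac{13577}{8931} + \frac{4008}{23945} = \frac{360896713}{213852795}$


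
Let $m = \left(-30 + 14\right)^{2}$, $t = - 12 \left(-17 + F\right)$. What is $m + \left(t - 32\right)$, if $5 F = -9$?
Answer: $\frac{2248}{5} \approx 449.6$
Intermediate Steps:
$F = - \frac{9}{5}$ ($F = \frac{1}{5} \left(-9\right) = - \frac{9}{5} \approx -1.8$)
$t = \frac{1128}{5}$ ($t = - 12 \left(-17 - \frac{9}{5}\right) = \left(-12\right) \left(- \frac{94}{5}\right) = \frac{1128}{5} \approx 225.6$)
$m = 256$ ($m = \left(-16\right)^{2} = 256$)
$m + \left(t - 32\right) = 256 + \left(\frac{1128}{5} - 32\right) = 256 + \frac{968}{5} = \frac{2248}{5}$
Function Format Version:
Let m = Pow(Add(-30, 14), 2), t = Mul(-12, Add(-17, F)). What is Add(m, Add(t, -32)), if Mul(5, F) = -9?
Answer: Rational(2248, 5) ≈ 449.60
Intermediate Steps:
F = Rational(-9, 5) (F = Mul(Rational(1, 5), -9) = Rational(-9, 5) ≈ -1.8000)
t = Rational(1128, 5) (t = Mul(-12, Add(-17, Rational(-9, 5))) = Mul(-12, Rational(-94, 5)) = Rational(1128, 5) ≈ 225.60)
m = 256 (m = Pow(-16, 2) = 256)
Add(m, Add(t, -32)) = Add(256, Add(Rational(1128, 5), -32)) = Add(256, Rational(968, 5)) = Rational(2248, 5)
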